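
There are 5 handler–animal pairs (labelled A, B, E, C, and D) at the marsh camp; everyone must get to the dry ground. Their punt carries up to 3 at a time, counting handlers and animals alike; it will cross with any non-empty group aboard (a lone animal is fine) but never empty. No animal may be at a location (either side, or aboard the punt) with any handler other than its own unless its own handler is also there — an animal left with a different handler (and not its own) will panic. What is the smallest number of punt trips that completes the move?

Counting alone: each trip to the dry ground takes at most 3 across and each return brings at least 1 back, so after t trips out (and t−1 returns) at most 3t − (t−1) of the 10 are across; that first reaches 10 at t = 5, so at least 9 crossings are needed.
The safety rule pushes this higher. Following every safe sequence of crossings, the most of the 10 that can be at the dry ground as the punt arrives there on crossing 9 is 9 — never all 10.
So no plan with fewer than 11 crossings exists, and this one achieves 11:
1. animal A and handler A cross → the dry ground.
2. handler A crosses ← the marsh camp.
3. animal B, animal C, and animal E cross → the dry ground.
4. animal A crosses ← the marsh camp.
5. handler B, handler C, and handler E cross → the dry ground.
6. animal B and handler B cross ← the marsh camp.
7. handler A, handler B, and handler D cross → the dry ground.
8. animal E crosses ← the marsh camp.
9. animal A and animal B cross → the dry ground.
10. animal A crosses ← the marsh camp.
11. animal A, animal D, and animal E cross → the dry ground.

11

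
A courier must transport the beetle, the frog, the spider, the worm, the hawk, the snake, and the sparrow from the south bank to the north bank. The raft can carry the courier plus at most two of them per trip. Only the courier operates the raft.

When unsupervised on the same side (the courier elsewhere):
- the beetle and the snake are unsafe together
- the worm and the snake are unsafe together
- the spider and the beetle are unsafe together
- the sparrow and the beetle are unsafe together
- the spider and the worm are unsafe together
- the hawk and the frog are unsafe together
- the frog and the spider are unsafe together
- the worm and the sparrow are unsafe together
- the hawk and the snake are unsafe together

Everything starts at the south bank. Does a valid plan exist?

Whatever the first load, the items left behind include a forbidden pair without the courier. No opening move is safe, so no plan exists.

No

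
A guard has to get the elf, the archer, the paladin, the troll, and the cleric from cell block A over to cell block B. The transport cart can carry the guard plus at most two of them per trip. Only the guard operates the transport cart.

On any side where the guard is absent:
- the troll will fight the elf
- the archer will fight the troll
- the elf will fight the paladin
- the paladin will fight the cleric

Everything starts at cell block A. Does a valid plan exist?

1. Guard goes to cell block B with the paladin and the troll.  [cell block A: the archer, the cleric, the elf | cell block B: the paladin, the troll]
2. Guard goes back to cell block A alone.  [cell block A: the archer, the cleric, the elf | cell block B: the paladin, the troll]
3. Guard goes to cell block B with the elf.  [cell block A: the archer, the cleric | cell block B: the elf, the paladin, the troll]
4. Guard goes back to cell block A with the paladin and the troll.  [cell block A: the archer, the cleric, the paladin, the troll | cell block B: the elf]
5. Guard goes to cell block B with the archer and the cleric.  [cell block A: the paladin, the troll | cell block B: the archer, the cleric, the elf]
6. Guard goes back to cell block A alone.  [cell block A: the paladin, the troll | cell block B: the archer, the cleric, the elf]
7. Guard goes to cell block B with the paladin and the troll.  [cell block A: — | cell block B: the archer, the cleric, the elf, the paladin, the troll]

Yes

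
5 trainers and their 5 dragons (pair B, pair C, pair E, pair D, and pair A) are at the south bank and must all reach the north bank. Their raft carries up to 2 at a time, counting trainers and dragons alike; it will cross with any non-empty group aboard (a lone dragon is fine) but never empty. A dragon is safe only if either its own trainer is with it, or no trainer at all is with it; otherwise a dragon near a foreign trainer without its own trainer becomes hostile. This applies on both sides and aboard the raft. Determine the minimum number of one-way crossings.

Following every safe sequence of crossings from the start, the most of the 10 that can be at the north bank as the raft arrives there on crossings 1, 3, 5, 7 is 2, 3, 4, 5 respectively; the best ever achieved is 5 of 10.
From crossing 9 on, no configuration arises that was not already reachable earlier: only 82 distinct safe configurations (who is on which side, and where the raft is) can ever be reached, none of them has everyone across, and every continuation just revisits them. So no valid plan exists.

impossible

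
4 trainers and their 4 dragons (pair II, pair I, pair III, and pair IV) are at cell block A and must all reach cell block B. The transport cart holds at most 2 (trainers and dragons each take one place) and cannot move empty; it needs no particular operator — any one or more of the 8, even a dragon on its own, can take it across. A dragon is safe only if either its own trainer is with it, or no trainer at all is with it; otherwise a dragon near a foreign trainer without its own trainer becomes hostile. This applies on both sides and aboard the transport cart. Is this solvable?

Following every safe sequence of crossings from the start, the most of the 8 that can be at cell block B as the transport cart arrives there on crossings 1, 3, 5 is 2, 3, 4 respectively; the best ever achieved is 4 of 8.
From crossing 7 on, no configuration arises that was not already reachable earlier: only 44 distinct safe configurations (who is on which side, and where the transport cart is) can ever be reached, none of them has everyone across, and every continuation just revisits them. So no valid plan exists.

No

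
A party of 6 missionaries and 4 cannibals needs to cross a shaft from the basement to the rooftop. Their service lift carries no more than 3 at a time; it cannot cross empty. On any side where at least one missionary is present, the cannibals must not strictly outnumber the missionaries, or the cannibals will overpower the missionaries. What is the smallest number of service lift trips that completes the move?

9

Counting alone: each trip to the rooftop takes at most 3 across and each return brings at least 1 back, so after t trips out (and t−1 returns) at most 3t − (t−1) of the 10 are across; that first reaches 10 at t = 5, so at least 9 crossings are needed.
The plan below uses exactly 9 crossings, so it is optimal:
1. 2 cannibals → the rooftop.  (the basement: 6M 2C; the rooftop: 0M 2C)
2. 1 cannibal ← the basement.  (the basement: 6M 3C; the rooftop: 0M 1C)
3. 3 cannibals → the rooftop.  (the basement: 6M 0C; the rooftop: 0M 4C)
4. 1 cannibal ← the basement.  (the basement: 6M 1C; the rooftop: 0M 3C)
5. 3 missionaries → the rooftop.  (the basement: 3M 1C; the rooftop: 3M 3C)
6. 1 cannibal ← the basement.  (the basement: 3M 2C; the rooftop: 3M 2C)
7. 1 missionary and 2 cannibals → the rooftop.  (the basement: 2M 0C; the rooftop: 4M 4C)
8. 1 cannibal ← the basement.  (the basement: 2M 1C; the rooftop: 4M 3C)
9. 2 missionaries and 1 cannibal → the rooftop.  (the basement: 0M 0C; the rooftop: 6M 4C)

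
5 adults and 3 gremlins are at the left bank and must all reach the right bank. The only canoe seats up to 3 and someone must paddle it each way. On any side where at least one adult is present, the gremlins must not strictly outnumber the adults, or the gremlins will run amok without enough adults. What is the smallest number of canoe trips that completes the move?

7

Counting alone: each trip to the right bank takes at most 3 across and each return brings at least 1 back, so after t trips out (and t−1 returns) at most 3t − (t−1) of the 8 are across; that first reaches 8 at t = 4, so at least 7 crossings are needed.
The plan below uses exactly 7 crossings, so it is optimal:
1. 2 gremlins → the right bank.  (the left bank: 5A 1G; the right bank: 0A 2G)
2. 1 gremlin ← the left bank.  (the left bank: 5A 2G; the right bank: 0A 1G)
3. 2 adults and 1 gremlin → the right bank.  (the left bank: 3A 1G; the right bank: 2A 2G)
4. 1 gremlin ← the left bank.  (the left bank: 3A 2G; the right bank: 2A 1G)
5. 1 adult and 2 gremlins → the right bank.  (the left bank: 2A 0G; the right bank: 3A 3G)
6. 1 gremlin ← the left bank.  (the left bank: 2A 1G; the right bank: 3A 2G)
7. 2 adults and 1 gremlin → the right bank.  (the left bank: 0A 0G; the right bank: 5A 3G)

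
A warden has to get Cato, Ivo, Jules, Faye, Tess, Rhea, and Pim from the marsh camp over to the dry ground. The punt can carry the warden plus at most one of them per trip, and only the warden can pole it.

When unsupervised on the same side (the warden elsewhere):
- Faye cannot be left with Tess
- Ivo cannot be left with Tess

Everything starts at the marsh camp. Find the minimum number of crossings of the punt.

Counting alone: the warden can take at most 1 across per trip to the dry ground, so moving all 7 needs at least 7 loaded trips out, with a return between consecutive ones — at least 13 crossings.
The safety rule pushes this higher. Following every safe sequence of crossings, the most of the 7 that can be at the dry ground as the punt arrives there on crossing 13 is 6 — never all 7.
So no plan with fewer than 15 crossings exists, and this one achieves 15:
1. Warden goes to the dry ground with Tess.  [the marsh camp: Cato, Faye, Ivo, Jules, Pim, Rhea | the dry ground: Tess]
2. Warden goes back to the marsh camp alone.  [the marsh camp: Cato, Faye, Ivo, Jules, Pim, Rhea | the dry ground: Tess]
3. Warden goes to the dry ground with Cato.  [the marsh camp: Faye, Ivo, Jules, Pim, Rhea | the dry ground: Cato, Tess]
4. Warden goes back to the marsh camp alone.  [the marsh camp: Faye, Ivo, Jules, Pim, Rhea | the dry ground: Cato, Tess]
5. Warden goes to the dry ground with Ivo.  [the marsh camp: Faye, Jules, Pim, Rhea | the dry ground: Cato, Ivo, Tess]
6. Warden goes back to the marsh camp with Tess.  [the marsh camp: Faye, Jules, Pim, Rhea, Tess | the dry ground: Cato, Ivo]
7. Warden goes to the dry ground with Faye.  [the marsh camp: Jules, Pim, Rhea, Tess | the dry ground: Cato, Faye, Ivo]
8. Warden goes back to the marsh camp alone.  [the marsh camp: Jules, Pim, Rhea, Tess | the dry ground: Cato, Faye, Ivo]
9. Warden goes to the dry ground with Jules.  [the marsh camp: Pim, Rhea, Tess | the dry ground: Cato, Faye, Ivo, Jules]
10. Warden goes back to the marsh camp alone.  [the marsh camp: Pim, Rhea, Tess | the dry ground: Cato, Faye, Ivo, Jules]
11. Warden goes to the dry ground with Rhea.  [the marsh camp: Pim, Tess | the dry ground: Cato, Faye, Ivo, Jules, Rhea]
12. Warden goes back to the marsh camp alone.  [the marsh camp: Pim, Tess | the dry ground: Cato, Faye, Ivo, Jules, Rhea]
13. Warden goes to the dry ground with Pim.  [the marsh camp: Tess | the dry ground: Cato, Faye, Ivo, Jules, Pim, Rhea]
14. Warden goes back to the marsh camp alone.  [the marsh camp: Tess | the dry ground: Cato, Faye, Ivo, Jules, Pim, Rhea]
15. Warden goes to the dry ground with Tess.  [the marsh camp: — | the dry ground: Cato, Faye, Ivo, Jules, Pim, Rhea, Tess]

15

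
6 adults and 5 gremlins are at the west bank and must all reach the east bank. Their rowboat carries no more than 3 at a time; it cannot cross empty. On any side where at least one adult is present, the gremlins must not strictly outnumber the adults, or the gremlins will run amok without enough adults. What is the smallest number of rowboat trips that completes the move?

9

Counting alone: each trip to the east bank takes at most 3 across and each return brings at least 1 back, so after t trips out (and t−1 returns) at most 3t − (t−1) of the 11 are across; that first reaches 11 at t = 5, so at least 9 crossings are needed.
The plan below uses exactly 9 crossings, so it is optimal:
1. 3 gremlins → the east bank.  (the west bank: 6A 2G; the east bank: 0A 3G)
2. 1 gremlin ← the west bank.  (the west bank: 6A 3G; the east bank: 0A 2G)
3. 3 adults → the east bank.  (the west bank: 3A 3G; the east bank: 3A 2G)
4. 1 adult ← the west bank.  (the west bank: 4A 3G; the east bank: 2A 2G)
5. 2 adults and 1 gremlin → the east bank.  (the west bank: 2A 2G; the east bank: 4A 3G)
6. 1 adult ← the west bank.  (the west bank: 3A 2G; the east bank: 3A 3G)
7. 2 adults and 1 gremlin → the east bank.  (the west bank: 1A 1G; the east bank: 5A 4G)
8. 1 adult ← the west bank.  (the west bank: 2A 1G; the east bank: 4A 4G)
9. 2 adults and 1 gremlin → the east bank.  (the west bank: 0A 0G; the east bank: 6A 5G)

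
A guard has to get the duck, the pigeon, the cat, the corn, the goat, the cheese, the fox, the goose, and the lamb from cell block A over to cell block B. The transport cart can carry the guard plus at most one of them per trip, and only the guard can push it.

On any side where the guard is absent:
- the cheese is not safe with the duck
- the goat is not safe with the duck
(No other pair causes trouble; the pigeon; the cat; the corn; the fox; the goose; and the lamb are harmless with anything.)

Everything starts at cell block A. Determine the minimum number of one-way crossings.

19

Counting alone: the guard can take at most 1 across per trip to cell block B, so moving all 9 needs at least 9 loaded trips out, with a return between consecutive ones — at least 17 crossings.
The safety rule pushes this higher. Following every safe sequence of crossings, the most of the 9 that can be at cell block B as the transport cart arrives there on crossing 17 is 8 — never all 9.
So no plan with fewer than 19 crossings exists, and this one achieves 19:
1. Guard goes to cell block B with the duck.  [cell block A: the cat, the cheese, the corn, the fox, the goat, the goose, the lamb, the pigeon | cell block B: the duck]
2. Guard goes back to cell block A alone.  [cell block A: the cat, the cheese, the corn, the fox, the goat, the goose, the lamb, the pigeon | cell block B: the duck]
3. Guard goes to cell block B with the pigeon.  [cell block A: the cat, the cheese, the corn, the fox, the goat, the goose, the lamb | cell block B: the duck, the pigeon]
4. Guard goes back to cell block A alone.  [cell block A: the cat, the cheese, the corn, the fox, the goat, the goose, the lamb | cell block B: the duck, the pigeon]
5. Guard goes to cell block B with the cat.  [cell block A: the cheese, the corn, the fox, the goat, the goose, the lamb | cell block B: the cat, the duck, the pigeon]
6. Guard goes back to cell block A alone.  [cell block A: the cheese, the corn, the fox, the goat, the goose, the lamb | cell block B: the cat, the duck, the pigeon]
7. Guard goes to cell block B with the corn.  [cell block A: the cheese, the fox, the goat, the goose, the lamb | cell block B: the cat, the corn, the duck, the pigeon]
8. Guard goes back to cell block A alone.  [cell block A: the cheese, the fox, the goat, the goose, the lamb | cell block B: the cat, the corn, the duck, the pigeon]
9. Guard goes to cell block B with the goat.  [cell block A: the cheese, the fox, the goose, the lamb | cell block B: the cat, the corn, the duck, the goat, the pigeon]
10. Guard goes back to cell block A with the duck.  [cell block A: the cheese, the duck, the fox, the goose, the lamb | cell block B: the cat, the corn, the goat, the pigeon]
11. Guard goes to cell block B with the cheese.  [cell block A: the duck, the fox, the goose, the lamb | cell block B: the cat, the cheese, the corn, the goat, the pigeon]
12. Guard goes back to cell block A alone.  [cell block A: the duck, the fox, the goose, the lamb | cell block B: the cat, the cheese, the corn, the goat, the pigeon]
13. Guard goes to cell block B with the fox.  [cell block A: the duck, the goose, the lamb | cell block B: the cat, the cheese, the corn, the fox, the goat, the pigeon]
14. Guard goes back to cell block A alone.  [cell block A: the duck, the goose, the lamb | cell block B: the cat, the cheese, the corn, the fox, the goat, the pigeon]
15. Guard goes to cell block B with the goose.  [cell block A: the duck, the lamb | cell block B: the cat, the cheese, the corn, the fox, the goat, the goose, the pigeon]
16. Guard goes back to cell block A alone.  [cell block A: the duck, the lamb | cell block B: the cat, the cheese, the corn, the fox, the goat, the goose, the pigeon]
17. Guard goes to cell block B with the lamb.  [cell block A: the duck | cell block B: the cat, the cheese, the corn, the fox, the goat, the goose, the lamb, the pigeon]
18. Guard goes back to cell block A alone.  [cell block A: the duck | cell block B: the cat, the cheese, the corn, the fox, the goat, the goose, the lamb, the pigeon]
19. Guard goes to cell block B with the duck.  [cell block A: — | cell block B: the cat, the cheese, the corn, the duck, the fox, the goat, the goose, the lamb, the pigeon]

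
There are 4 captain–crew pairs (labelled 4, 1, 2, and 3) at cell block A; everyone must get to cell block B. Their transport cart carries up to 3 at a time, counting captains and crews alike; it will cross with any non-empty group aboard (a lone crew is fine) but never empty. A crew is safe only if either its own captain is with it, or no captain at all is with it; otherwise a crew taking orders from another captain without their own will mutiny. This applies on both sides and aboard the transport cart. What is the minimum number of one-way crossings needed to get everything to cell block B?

Counting alone: each trip to cell block B takes at most 3 across and each return brings at least 1 back, so after t trips out (and t−1 returns) at most 3t − (t−1) of the 8 are across; that first reaches 8 at t = 4, so at least 7 crossings are needed.
The safety rule pushes this higher. Following every safe sequence of crossings, the most of the 8 that can be at cell block B as the transport cart arrives there on crossing 7 is 7 — never all 8.
So no plan with fewer than 9 crossings exists, and this one achieves 9:
1. captain 4 and crew 4 cross → cell block B.
2. captain 4 crosses ← cell block A.
3. captain 1, captain 4, and crew 1 cross → cell block B.
4. captain 4 and crew 4 cross ← cell block A.
5. captain 2, captain 3, and captain 4 cross → cell block B.
6. crew 1 crosses ← cell block A.
7. crew 1 and crew 4 cross → cell block B.
8. crew 4 crosses ← cell block A.
9. crew 2, crew 3, and crew 4 cross → cell block B.

9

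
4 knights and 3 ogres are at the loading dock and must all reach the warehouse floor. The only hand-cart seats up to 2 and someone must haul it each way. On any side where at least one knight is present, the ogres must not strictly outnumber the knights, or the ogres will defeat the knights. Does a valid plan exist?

Yes

1. 2 ogres → the warehouse floor.  (the loading dock: 4K 1O; the warehouse floor: 0K 2O)
2. 1 ogre ← the loading dock.  (the loading dock: 4K 2O; the warehouse floor: 0K 1O)
3. 2 ogres → the warehouse floor.  (the loading dock: 4K 0O; the warehouse floor: 0K 3O)
4. 1 ogre ← the loading dock.  (the loading dock: 4K 1O; the warehouse floor: 0K 2O)
5. 2 knights → the warehouse floor.  (the loading dock: 2K 1O; the warehouse floor: 2K 2O)
6. 1 ogre ← the loading dock.  (the loading dock: 2K 2O; the warehouse floor: 2K 1O)
7. 1 knight and 1 ogre → the warehouse floor.  (the loading dock: 1K 1O; the warehouse floor: 3K 2O)
8. 1 knight ← the loading dock.  (the loading dock: 2K 1O; the warehouse floor: 2K 2O)
9. 1 knight and 1 ogre → the warehouse floor.  (the loading dock: 1K 0O; the warehouse floor: 3K 3O)
10. 1 ogre ← the loading dock.  (the loading dock: 1K 1O; the warehouse floor: 3K 2O)
11. 1 knight and 1 ogre → the warehouse floor.  (the loading dock: 0K 0O; the warehouse floor: 4K 3O)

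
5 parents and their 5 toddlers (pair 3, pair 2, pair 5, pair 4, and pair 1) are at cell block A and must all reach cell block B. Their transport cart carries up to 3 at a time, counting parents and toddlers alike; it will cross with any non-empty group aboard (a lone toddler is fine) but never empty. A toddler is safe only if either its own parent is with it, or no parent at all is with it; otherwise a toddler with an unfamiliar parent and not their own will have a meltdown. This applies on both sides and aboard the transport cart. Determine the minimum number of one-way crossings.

Counting alone: each trip to cell block B takes at most 3 across and each return brings at least 1 back, so after t trips out (and t−1 returns) at most 3t − (t−1) of the 10 are across; that first reaches 10 at t = 5, so at least 9 crossings are needed.
The safety rule pushes this higher. Following every safe sequence of crossings, the most of the 10 that can be at cell block B as the transport cart arrives there on crossing 9 is 9 — never all 10.
So no plan with fewer than 11 crossings exists, and this one achieves 11:
1. parent 3 and toddler 3 cross → cell block B.
2. parent 3 crosses ← cell block A.
3. toddler 2, toddler 4, and toddler 5 cross → cell block B.
4. toddler 3 crosses ← cell block A.
5. parent 2, parent 4, and parent 5 cross → cell block B.
6. parent 2 and toddler 2 cross ← cell block A.
7. parent 1, parent 2, and parent 3 cross → cell block B.
8. toddler 5 crosses ← cell block A.
9. toddler 2 and toddler 3 cross → cell block B.
10. toddler 3 crosses ← cell block A.
11. toddler 1, toddler 3, and toddler 5 cross → cell block B.

11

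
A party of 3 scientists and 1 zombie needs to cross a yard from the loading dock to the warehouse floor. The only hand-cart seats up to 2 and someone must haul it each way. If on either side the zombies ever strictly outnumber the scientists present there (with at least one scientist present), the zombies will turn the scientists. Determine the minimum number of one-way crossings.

Counting alone: each trip to the warehouse floor takes at most 2 across and each return brings at least 1 back, so after t trips out (and t−1 returns) at most 2t − (t−1) of the 4 are across; that first reaches 4 at t = 3, so at least 5 crossings are needed.
The plan below uses exactly 5 crossings, so it is optimal:
1. 1 scientist and 1 zombie → the warehouse floor.  (the loading dock: 2S 0Z; the warehouse floor: 1S 1Z)
2. 1 zombie ← the loading dock.  (the loading dock: 2S 1Z; the warehouse floor: 1S 0Z)
3. 1 scientist and 1 zombie → the warehouse floor.  (the loading dock: 1S 0Z; the warehouse floor: 2S 1Z)
4. 1 zombie ← the loading dock.  (the loading dock: 1S 1Z; the warehouse floor: 2S 0Z)
5. 1 scientist and 1 zombie → the warehouse floor.  (the loading dock: 0S 0Z; the warehouse floor: 3S 1Z)

5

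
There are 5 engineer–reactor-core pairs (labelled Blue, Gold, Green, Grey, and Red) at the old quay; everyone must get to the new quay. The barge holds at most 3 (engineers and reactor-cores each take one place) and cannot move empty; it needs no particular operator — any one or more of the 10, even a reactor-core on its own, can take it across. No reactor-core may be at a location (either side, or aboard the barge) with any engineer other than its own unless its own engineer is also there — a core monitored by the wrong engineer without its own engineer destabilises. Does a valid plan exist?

1. engineer Blue and reactor-core Blue cross → the new quay.
2. engineer Blue crosses ← the old quay.
3. reactor-core Gold, reactor-core Green, and reactor-core Grey cross → the new quay.
4. reactor-core Blue crosses ← the old quay.
5. engineer Gold, engineer Green, and engineer Grey cross → the new quay.
6. engineer Gold and reactor-core Gold cross ← the old quay.
7. engineer Blue, engineer Gold, and engineer Red cross → the new quay.
8. reactor-core Green crosses ← the old quay.
9. reactor-core Blue and reactor-core Gold cross → the new quay.
10. reactor-core Blue crosses ← the old quay.
11. reactor-core Blue, reactor-core Green, and reactor-core Red cross → the new quay.

Yes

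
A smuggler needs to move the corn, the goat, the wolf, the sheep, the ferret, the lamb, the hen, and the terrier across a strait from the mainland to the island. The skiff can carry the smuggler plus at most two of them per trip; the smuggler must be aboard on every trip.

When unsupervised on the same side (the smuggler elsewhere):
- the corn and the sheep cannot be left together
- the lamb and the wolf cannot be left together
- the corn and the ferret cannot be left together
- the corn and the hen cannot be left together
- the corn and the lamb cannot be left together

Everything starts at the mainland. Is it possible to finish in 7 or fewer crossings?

Counting alone: the smuggler can take at most 2 across per trip to the island, so moving all 8 needs at least 4 loaded trips out, with a return between consecutive ones — at least 7 crossings.
The safety rule pushes this higher. Following every safe sequence of crossings, the most of the 8 that can be at the island as the skiff arrives there on crossing 7 is 7 — never all 8.
So the move cannot be finished within 7 crossings. (The shortest complete plan takes 9:)
1. Smuggler goes to the island with the corn and the wolf.  [the mainland: the ferret, the goat, the hen, the lamb, the sheep, the terrier | the island: the corn, the wolf]
2. Smuggler goes back to the mainland alone.  [the mainland: the ferret, the goat, the hen, the lamb, the sheep, the terrier | the island: the corn, the wolf]
3. Smuggler goes to the island with the goat and the terrier.  [the mainland: the ferret, the hen, the lamb, the sheep | the island: the corn, the goat, the terrier, the wolf]
4. Smuggler goes back to the mainland alone.  [the mainland: the ferret, the hen, the lamb, the sheep | the island: the corn, the goat, the terrier, the wolf]
5. Smuggler goes to the island with the ferret and the sheep.  [the mainland: the hen, the lamb | the island: the corn, the ferret, the goat, the sheep, the terrier, the wolf]
6. Smuggler goes back to the mainland with the corn.  [the mainland: the corn, the hen, the lamb | the island: the ferret, the goat, the sheep, the terrier, the wolf]
7. Smuggler goes to the island with the corn and the hen.  [the mainland: the lamb | the island: the corn, the ferret, the goat, the hen, the sheep, the terrier, the wolf]
8. Smuggler goes back to the mainland with the corn.  [the mainland: the corn, the lamb | the island: the ferret, the goat, the hen, the sheep, the terrier, the wolf]
9. Smuggler goes to the island with the corn and the lamb.  [the mainland: — | the island: the corn, the ferret, the goat, the hen, the lamb, the sheep, the terrier, the wolf]

No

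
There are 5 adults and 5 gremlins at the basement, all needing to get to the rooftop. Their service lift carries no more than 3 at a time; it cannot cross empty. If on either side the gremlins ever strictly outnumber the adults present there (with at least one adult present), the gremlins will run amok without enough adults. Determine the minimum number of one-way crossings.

Counting alone: each trip to the rooftop takes at most 3 across and each return brings at least 1 back, so after t trips out (and t−1 returns) at most 3t − (t−1) of the 10 are across; that first reaches 10 at t = 5, so at least 9 crossings are needed.
The safety rule pushes this higher. Following every safe sequence of crossings, the most of the 10 that can be at the rooftop as the service lift arrives there on crossing 9 is 9 — never all 10.
So no plan with fewer than 11 crossings exists, and this one achieves 11:
1. 2 gremlins → the rooftop.  (the basement: 5A 3G; the rooftop: 0A 2G)
2. 1 gremlin ← the basement.  (the basement: 5A 4G; the rooftop: 0A 1G)
3. 3 gremlins → the rooftop.  (the basement: 5A 1G; the rooftop: 0A 4G)
4. 1 gremlin ← the basement.  (the basement: 5A 2G; the rooftop: 0A 3G)
5. 3 adults → the rooftop.  (the basement: 2A 2G; the rooftop: 3A 3G)
6. 1 adult and 1 gremlin ← the basement.  (the basement: 3A 3G; the rooftop: 2A 2G)
7. 3 adults → the rooftop.  (the basement: 0A 3G; the rooftop: 5A 2G)
8. 1 gremlin ← the basement.  (the basement: 0A 4G; the rooftop: 5A 1G)
9. 2 gremlins → the rooftop.  (the basement: 0A 2G; the rooftop: 5A 3G)
10. 1 gremlin ← the basement.  (the basement: 0A 3G; the rooftop: 5A 2G)
11. 3 gremlins → the rooftop.  (the basement: 0A 0G; the rooftop: 5A 5G)

11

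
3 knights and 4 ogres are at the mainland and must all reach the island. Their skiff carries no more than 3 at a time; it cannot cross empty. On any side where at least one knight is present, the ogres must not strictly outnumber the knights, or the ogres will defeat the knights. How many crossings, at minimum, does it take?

impossible

The ogres already outnumber the knights at the mainland before anyone moves, so the starting position itself is disallowed.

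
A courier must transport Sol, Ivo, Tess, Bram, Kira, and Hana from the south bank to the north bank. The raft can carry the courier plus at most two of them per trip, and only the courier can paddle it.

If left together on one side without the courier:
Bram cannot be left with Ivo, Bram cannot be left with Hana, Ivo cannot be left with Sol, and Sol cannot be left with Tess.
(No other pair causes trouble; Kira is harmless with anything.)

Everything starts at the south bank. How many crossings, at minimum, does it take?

7

Counting alone: the courier can take at most 2 across per trip to the north bank, so moving all 6 needs at least 3 loaded trips out, with a return between consecutive ones — at least 5 crossings.
The safety rule pushes this higher. Following every safe sequence of crossings, the most of the 6 that can be at the north bank as the raft arrives there on crossing 5 is 5 — never all 6.
So no plan with fewer than 7 crossings exists, and this one achieves 7:
1. Courier goes to the north bank with Bram and Sol.  [the south bank: Hana, Ivo, Kira, Tess | the north bank: Bram, Sol]
2. Courier goes back to the south bank alone.  [the south bank: Hana, Ivo, Kira, Tess | the north bank: Bram, Sol]
3. Courier goes to the north bank with Ivo and Tess.  [the south bank: Hana, Kira | the north bank: Bram, Ivo, Sol, Tess]
4. Courier goes back to the south bank with Bram and Sol.  [the south bank: Bram, Hana, Kira, Sol | the north bank: Ivo, Tess]
5. Courier goes to the north bank with Hana and Kira.  [the south bank: Bram, Sol | the north bank: Hana, Ivo, Kira, Tess]
6. Courier goes back to the south bank alone.  [the south bank: Bram, Sol | the north bank: Hana, Ivo, Kira, Tess]
7. Courier goes to the north bank with Bram and Sol.  [the south bank: — | the north bank: Bram, Hana, Ivo, Kira, Sol, Tess]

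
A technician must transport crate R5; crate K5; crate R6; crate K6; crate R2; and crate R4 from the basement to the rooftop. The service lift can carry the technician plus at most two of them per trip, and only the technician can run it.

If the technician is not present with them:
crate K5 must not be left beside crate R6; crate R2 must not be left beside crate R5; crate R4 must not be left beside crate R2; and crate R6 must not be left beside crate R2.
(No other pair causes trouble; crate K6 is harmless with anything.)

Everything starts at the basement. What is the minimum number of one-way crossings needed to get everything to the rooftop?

Counting alone: the technician can take at most 2 across per trip to the rooftop, so moving all 6 needs at least 3 loaded trips out, with a return between consecutive ones — at least 5 crossings.
The safety rule pushes this higher. Following every safe sequence of crossings, the most of the 6 that can be at the rooftop as the service lift arrives there on crossing 5 is 5 — never all 6.
So no plan with fewer than 7 crossings exists, and this one achieves 7:
1. Technician goes to the rooftop with crate K5 and crate R2.
2. Technician goes back to the basement alone.
3. Technician goes to the rooftop with crate K6.
4. Technician goes back to the basement alone.
5. Technician goes to the rooftop with crate R4 and crate R5.
6. Technician goes back to the basement with crate R2.
7. Technician goes to the rooftop with crate R2 and crate R6.

7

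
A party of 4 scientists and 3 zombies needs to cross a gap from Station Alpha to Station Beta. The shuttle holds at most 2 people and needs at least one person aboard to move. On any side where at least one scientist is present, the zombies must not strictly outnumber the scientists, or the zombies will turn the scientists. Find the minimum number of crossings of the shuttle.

Counting alone: each trip to Station Beta takes at most 2 across and each return brings at least 1 back, so after t trips out (and t−1 returns) at most 2t − (t−1) of the 7 are across; that first reaches 7 at t = 6, so at least 11 crossings are needed.
The plan below uses exactly 11 crossings, so it is optimal:
1. 2 zombies → Station Beta.  (Station Alpha: 4S 1Z; Station Beta: 0S 2Z)
2. 1 zombie ← Station Alpha.  (Station Alpha: 4S 2Z; Station Beta: 0S 1Z)
3. 2 zombies → Station Beta.  (Station Alpha: 4S 0Z; Station Beta: 0S 3Z)
4. 1 zombie ← Station Alpha.  (Station Alpha: 4S 1Z; Station Beta: 0S 2Z)
5. 2 scientists → Station Beta.  (Station Alpha: 2S 1Z; Station Beta: 2S 2Z)
6. 1 zombie ← Station Alpha.  (Station Alpha: 2S 2Z; Station Beta: 2S 1Z)
7. 1 scientist and 1 zombie → Station Beta.  (Station Alpha: 1S 1Z; Station Beta: 3S 2Z)
8. 1 scientist ← Station Alpha.  (Station Alpha: 2S 1Z; Station Beta: 2S 2Z)
9. 1 scientist and 1 zombie → Station Beta.  (Station Alpha: 1S 0Z; Station Beta: 3S 3Z)
10. 1 zombie ← Station Alpha.  (Station Alpha: 1S 1Z; Station Beta: 3S 2Z)
11. 1 scientist and 1 zombie → Station Beta.  (Station Alpha: 0S 0Z; Station Beta: 4S 3Z)

11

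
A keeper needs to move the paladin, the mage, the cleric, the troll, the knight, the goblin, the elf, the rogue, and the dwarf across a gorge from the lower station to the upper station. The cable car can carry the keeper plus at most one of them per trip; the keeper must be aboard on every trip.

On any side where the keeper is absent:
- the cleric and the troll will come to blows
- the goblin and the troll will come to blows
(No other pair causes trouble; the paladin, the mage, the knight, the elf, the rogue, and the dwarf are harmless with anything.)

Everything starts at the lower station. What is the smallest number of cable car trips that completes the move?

Counting alone: the keeper can take at most 1 across per trip to the upper station, so moving all 9 needs at least 9 loaded trips out, with a return between consecutive ones — at least 17 crossings.
The safety rule pushes this higher. Following every safe sequence of crossings, the most of the 9 that can be at the upper station as the cable car arrives there on crossing 17 is 8 — never all 9.
So no plan with fewer than 19 crossings exists, and this one achieves 19:
1. Keeper goes to the upper station with the troll.  [the lower station: the cleric, the dwarf, the elf, the goblin, the knight, the mage, the paladin, the rogue | the upper station: the troll]
2. Keeper goes back to the lower station alone.  [the lower station: the cleric, the dwarf, the elf, the goblin, the knight, the mage, the paladin, the rogue | the upper station: the troll]
3. Keeper goes to the upper station with the paladin.  [the lower station: the cleric, the dwarf, the elf, the goblin, the knight, the mage, the rogue | the upper station: the paladin, the troll]
4. Keeper goes back to the lower station alone.  [the lower station: the cleric, the dwarf, the elf, the goblin, the knight, the mage, the rogue | the upper station: the paladin, the troll]
5. Keeper goes to the upper station with the mage.  [the lower station: the cleric, the dwarf, the elf, the goblin, the knight, the rogue | the upper station: the mage, the paladin, the troll]
6. Keeper goes back to the lower station alone.  [the lower station: the cleric, the dwarf, the elf, the goblin, the knight, the rogue | the upper station: the mage, the paladin, the troll]
7. Keeper goes to the upper station with the cleric.  [the lower station: the dwarf, the elf, the goblin, the knight, the rogue | the upper station: the cleric, the mage, the paladin, the troll]
8. Keeper goes back to the lower station with the troll.  [the lower station: the dwarf, the elf, the goblin, the knight, the rogue, the troll | the upper station: the cleric, the mage, the paladin]
9. Keeper goes to the upper station with the goblin.  [the lower station: the dwarf, the elf, the knight, the rogue, the troll | the upper station: the cleric, the goblin, the mage, the paladin]
10. Keeper goes back to the lower station alone.  [the lower station: the dwarf, the elf, the knight, the rogue, the troll | the upper station: the cleric, the goblin, the mage, the paladin]
11. Keeper goes to the upper station with the knight.  [the lower station: the dwarf, the elf, the rogue, the troll | the upper station: the cleric, the goblin, the knight, the mage, the paladin]
12. Keeper goes back to the lower station alone.  [the lower station: the dwarf, the elf, the rogue, the troll | the upper station: the cleric, the goblin, the knight, the mage, the paladin]
13. Keeper goes to the upper station with the elf.  [the lower station: the dwarf, the rogue, the troll | the upper station: the cleric, the elf, the goblin, the knight, the mage, the paladin]
14. Keeper goes back to the lower station alone.  [the lower station: the dwarf, the rogue, the troll | the upper station: the cleric, the elf, the goblin, the knight, the mage, the paladin]
15. Keeper goes to the upper station with the rogue.  [the lower station: the dwarf, the troll | the upper station: the cleric, the elf, the goblin, the knight, the mage, the paladin, the rogue]
16. Keeper goes back to the lower station alone.  [the lower station: the dwarf, the troll | the upper station: the cleric, the elf, the goblin, the knight, the mage, the paladin, the rogue]
17. Keeper goes to the upper station with the dwarf.  [the lower station: the troll | the upper station: the cleric, the dwarf, the elf, the goblin, the knight, the mage, the paladin, the rogue]
18. Keeper goes back to the lower station alone.  [the lower station: the troll | the upper station: the cleric, the dwarf, the elf, the goblin, the knight, the mage, the paladin, the rogue]
19. Keeper goes to the upper station with the troll.  [the lower station: — | the upper station: the cleric, the dwarf, the elf, the goblin, the knight, the mage, the paladin, the rogue, the troll]

19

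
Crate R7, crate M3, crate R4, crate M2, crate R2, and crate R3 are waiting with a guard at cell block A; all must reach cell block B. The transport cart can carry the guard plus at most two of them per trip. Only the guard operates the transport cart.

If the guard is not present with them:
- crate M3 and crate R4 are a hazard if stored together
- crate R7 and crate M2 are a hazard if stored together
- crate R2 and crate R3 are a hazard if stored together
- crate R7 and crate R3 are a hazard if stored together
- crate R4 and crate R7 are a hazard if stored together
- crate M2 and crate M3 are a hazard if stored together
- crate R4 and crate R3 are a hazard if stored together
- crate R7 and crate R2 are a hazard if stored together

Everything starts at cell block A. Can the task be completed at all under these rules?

Whatever the first load, the items left behind include a forbidden pair without the guard. No opening move is safe, so no plan exists.

No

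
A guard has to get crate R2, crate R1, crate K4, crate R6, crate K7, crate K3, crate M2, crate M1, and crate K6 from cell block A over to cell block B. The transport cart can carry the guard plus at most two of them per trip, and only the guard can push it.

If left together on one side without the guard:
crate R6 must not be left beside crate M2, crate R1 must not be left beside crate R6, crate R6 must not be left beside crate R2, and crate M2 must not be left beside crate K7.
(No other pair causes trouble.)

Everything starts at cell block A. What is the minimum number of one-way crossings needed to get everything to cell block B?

Counting alone: the guard can take at most 2 across per trip to cell block B, so moving all 9 needs at least 5 loaded trips out, with a return between consecutive ones — at least 9 crossings.
The plan below uses exactly 9 crossings, so it is optimal:
1. Guard goes to cell block B with crate K7 and crate R6.  [cell block A: crate K3, crate K4, crate K6, crate M1, crate M2, crate R1, crate R2 | cell block B: crate K7, crate R6]
2. Guard goes back to cell block A alone.  [cell block A: crate K3, crate K4, crate K6, crate M1, crate M2, crate R1, crate R2 | cell block B: crate K7, crate R6]
3. Guard goes to cell block B with crate K3 and crate K4.  [cell block A: crate K6, crate M1, crate M2, crate R1, crate R2 | cell block B: crate K3, crate K4, crate K7, crate R6]
4. Guard goes back to cell block A alone.  [cell block A: crate K6, crate M1, crate M2, crate R1, crate R2 | cell block B: crate K3, crate K4, crate K7, crate R6]
5. Guard goes to cell block B with crate K6 and crate M1.  [cell block A: crate M2, crate R1, crate R2 | cell block B: crate K3, crate K4, crate K6, crate K7, crate M1, crate R6]
6. Guard goes back to cell block A alone.  [cell block A: crate M2, crate R1, crate R2 | cell block B: crate K3, crate K4, crate K6, crate K7, crate M1, crate R6]
7. Guard goes to cell block B with crate R1 and crate R2.  [cell block A: crate M2 | cell block B: crate K3, crate K4, crate K6, crate K7, crate M1, crate R1, crate R2, crate R6]
8. Guard goes back to cell block A with crate R6.  [cell block A: crate M2, crate R6 | cell block B: crate K3, crate K4, crate K6, crate K7, crate M1, crate R1, crate R2]
9. Guard goes to cell block B with crate M2 and crate R6.  [cell block A: — | cell block B: crate K3, crate K4, crate K6, crate K7, crate M1, crate M2, crate R1, crate R2, crate R6]

9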